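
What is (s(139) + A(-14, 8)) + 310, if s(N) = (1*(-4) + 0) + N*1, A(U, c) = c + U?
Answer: 439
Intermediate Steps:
A(U, c) = U + c
s(N) = -4 + N (s(N) = (-4 + 0) + N = -4 + N)
(s(139) + A(-14, 8)) + 310 = ((-4 + 139) + (-14 + 8)) + 310 = (135 - 6) + 310 = 129 + 310 = 439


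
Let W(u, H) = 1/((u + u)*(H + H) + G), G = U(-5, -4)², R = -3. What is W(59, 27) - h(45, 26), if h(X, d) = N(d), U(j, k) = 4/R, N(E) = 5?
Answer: -286811/57364 ≈ -4.9998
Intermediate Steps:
U(j, k) = -4/3 (U(j, k) = 4/(-3) = 4*(-⅓) = -4/3)
G = 16/9 (G = (-4/3)² = 16/9 ≈ 1.7778)
h(X, d) = 5
W(u, H) = 1/(16/9 + 4*H*u) (W(u, H) = 1/((u + u)*(H + H) + 16/9) = 1/((2*u)*(2*H) + 16/9) = 1/(4*H*u + 16/9) = 1/(16/9 + 4*H*u))
W(59, 27) - h(45, 26) = 9/(4*(4 + 9*27*59)) - 1*5 = 9/(4*(4 + 14337)) - 5 = (9/4)/14341 - 5 = (9/4)*(1/14341) - 5 = 9/57364 - 5 = -286811/57364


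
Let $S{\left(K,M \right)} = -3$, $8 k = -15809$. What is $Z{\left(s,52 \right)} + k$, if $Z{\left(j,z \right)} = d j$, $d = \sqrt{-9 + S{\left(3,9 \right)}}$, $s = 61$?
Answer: $- \frac{15809}{8} + 122 i \sqrt{3} \approx -1976.1 + 211.31 i$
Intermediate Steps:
$k = - \frac{15809}{8}$ ($k = \frac{1}{8} \left(-15809\right) = - \frac{15809}{8} \approx -1976.1$)
$d = 2 i \sqrt{3}$ ($d = \sqrt{-9 - 3} = \sqrt{-12} = 2 i \sqrt{3} \approx 3.4641 i$)
$Z{\left(j,z \right)} = 2 i j \sqrt{3}$ ($Z{\left(j,z \right)} = 2 i \sqrt{3} j = 2 i j \sqrt{3}$)
$Z{\left(s,52 \right)} + k = 2 i 61 \sqrt{3} - \frac{15809}{8} = 122 i \sqrt{3} - \frac{15809}{8} = - \frac{15809}{8} + 122 i \sqrt{3}$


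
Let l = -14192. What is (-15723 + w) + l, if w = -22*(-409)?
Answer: -20917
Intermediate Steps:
w = 8998
(-15723 + w) + l = (-15723 + 8998) - 14192 = -6725 - 14192 = -20917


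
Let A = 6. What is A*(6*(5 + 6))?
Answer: 396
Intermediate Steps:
A*(6*(5 + 6)) = 6*(6*(5 + 6)) = 6*(6*11) = 6*66 = 396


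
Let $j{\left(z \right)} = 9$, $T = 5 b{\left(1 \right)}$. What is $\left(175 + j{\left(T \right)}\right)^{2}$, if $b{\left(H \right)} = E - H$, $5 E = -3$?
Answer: $33856$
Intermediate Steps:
$E = - \frac{3}{5}$ ($E = \frac{1}{5} \left(-3\right) = - \frac{3}{5} \approx -0.6$)
$b{\left(H \right)} = - \frac{3}{5} - H$
$T = -8$ ($T = 5 \left(- \frac{3}{5} - 1\right) = 5 \left(- \frac{8}{5}\right) = -8$)
$\left(175 + j{\left(T \right)}\right)^{2} = \left(175 + 9\right)^{2} = 184^{2} = 33856$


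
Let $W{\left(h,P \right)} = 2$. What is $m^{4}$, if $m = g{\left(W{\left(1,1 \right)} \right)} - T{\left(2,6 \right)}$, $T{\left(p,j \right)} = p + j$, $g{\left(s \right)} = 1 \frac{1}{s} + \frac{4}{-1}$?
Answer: $\frac{279841}{16} \approx 17490.0$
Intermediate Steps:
$g{\left(s \right)} = -4 + \frac{1}{s}$ ($g{\left(s \right)} = \frac{1}{s} + 4 \left(-1\right) = \frac{1}{s} - 4 = -4 + \frac{1}{s}$)
$T{\left(p,j \right)} = j + p$
$m = - \frac{23}{2}$ ($m = \left(-4 + \frac{1}{2}\right) - \left(6 + 2\right) = \left(-4 + \frac{1}{2}\right) - 8 = - \frac{7}{2} - 8 = - \frac{23}{2} \approx -11.5$)
$m^{4} = \left(- \frac{23}{2}\right)^{4} = \frac{279841}{16}$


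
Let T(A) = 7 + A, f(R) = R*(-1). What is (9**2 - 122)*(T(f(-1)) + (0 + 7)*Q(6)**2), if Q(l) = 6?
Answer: -10660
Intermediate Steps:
f(R) = -R
(9**2 - 122)*(T(f(-1)) + (0 + 7)*Q(6)**2) = (9**2 - 122)*((7 - 1*(-1)) + (0 + 7)*6**2) = (81 - 122)*((7 + 1) + 7*36) = -41*(8 + 252) = -41*260 = -10660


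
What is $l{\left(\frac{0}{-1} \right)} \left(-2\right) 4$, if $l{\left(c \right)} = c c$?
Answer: $0$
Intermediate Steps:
$l{\left(c \right)} = c^{2}$
$l{\left(\frac{0}{-1} \right)} \left(-2\right) 4 = \left(\frac{0}{-1}\right)^{2} \left(-2\right) 4 = \left(0 \left(-1\right)\right)^{2} \left(-2\right) 4 = 0^{2} \left(-2\right) 4 = 0 \left(-2\right) 4 = 0 \cdot 4 = 0$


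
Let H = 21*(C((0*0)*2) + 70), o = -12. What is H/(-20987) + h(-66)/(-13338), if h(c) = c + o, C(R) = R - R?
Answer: -230383/3588777 ≈ -0.064195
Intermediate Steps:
C(R) = 0
h(c) = -12 + c (h(c) = c - 12 = -12 + c)
H = 1470 (H = 21*(0 + 70) = 21*70 = 1470)
H/(-20987) + h(-66)/(-13338) = 1470/(-20987) + (-12 - 66)/(-13338) = 1470*(-1/20987) - 78*(-1/13338) = -1470/20987 + 1/171 = -230383/3588777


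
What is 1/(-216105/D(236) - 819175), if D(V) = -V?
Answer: -236/193109195 ≈ -1.2221e-6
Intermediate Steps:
1/(-216105/D(236) - 819175) = 1/(-216105/((-1*236)) - 819175) = 1/(-216105/(-236) - 819175) = 1/(-216105*(-1/236) - 819175) = 1/(216105/236 - 819175) = 1/(-193109195/236) = -236/193109195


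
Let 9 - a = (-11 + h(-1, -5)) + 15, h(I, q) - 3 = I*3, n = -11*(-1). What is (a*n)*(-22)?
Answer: -1210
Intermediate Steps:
n = 11
h(I, q) = 3 + 3*I (h(I, q) = 3 + I*3 = 3 + 3*I)
a = 5 (a = 9 - ((-11 + (3 + 3*(-1))) + 15) = 9 - ((-11 + (3 - 3)) + 15) = 9 - ((-11 + 0) + 15) = 9 - (-11 + 15) = 9 - 1*4 = 9 - 4 = 5)
(a*n)*(-22) = (5*11)*(-22) = 55*(-22) = -1210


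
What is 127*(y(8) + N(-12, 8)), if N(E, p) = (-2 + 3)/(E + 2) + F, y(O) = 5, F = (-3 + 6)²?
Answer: 17653/10 ≈ 1765.3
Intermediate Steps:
F = 9 (F = 3² = 9)
N(E, p) = 9 + 1/(2 + E) (N(E, p) = (-2 + 3)/(E + 2) + 9 = 1/(2 + E) + 9 = 9 + 1/(2 + E))
127*(y(8) + N(-12, 8)) = 127*(5 + (19 + 9*(-12))/(2 - 12)) = 127*(5 + (19 - 108)/(-10)) = 127*(5 - ⅒*(-89)) = 127*(5 + 89/10) = 127*(139/10) = 17653/10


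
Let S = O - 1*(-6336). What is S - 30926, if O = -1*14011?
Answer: -38601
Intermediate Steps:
O = -14011
S = -7675 (S = -14011 - 1*(-6336) = -14011 + 6336 = -7675)
S - 30926 = -7675 - 30926 = -38601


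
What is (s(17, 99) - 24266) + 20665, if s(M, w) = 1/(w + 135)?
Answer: -842633/234 ≈ -3601.0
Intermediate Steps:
s(M, w) = 1/(135 + w)
(s(17, 99) - 24266) + 20665 = (1/(135 + 99) - 24266) + 20665 = (1/234 - 24266) + 20665 = -5678243/234 + 20665 = -842633/234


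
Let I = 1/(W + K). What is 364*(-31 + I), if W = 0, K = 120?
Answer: -338429/30 ≈ -11281.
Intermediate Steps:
I = 1/120 (I = 1/(0 + 120) = 1/120 ≈ 0.0083333)
364*(-31 + I) = 364*(-31 + 1/120) = 364*(-3719/120) = -338429/30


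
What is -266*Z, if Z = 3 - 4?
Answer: 266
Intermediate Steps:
Z = -1
-266*Z = -266*(-1) = 266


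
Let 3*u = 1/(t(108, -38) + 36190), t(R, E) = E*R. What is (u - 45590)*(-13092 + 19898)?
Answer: -14933732751257/48129 ≈ -3.1029e+8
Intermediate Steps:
u = 1/96258 (u = 1/(3*(-38*108 + 36190)) = 1/(3*(-4104 + 36190)) = (⅓)/32086 = (⅓)*(1/32086) = 1/96258 ≈ 1.0389e-5)
(u - 45590)*(-13092 + 19898) = (1/96258 - 45590)*(-13092 + 19898) = -4388402219/96258*6806 = -14933732751257/48129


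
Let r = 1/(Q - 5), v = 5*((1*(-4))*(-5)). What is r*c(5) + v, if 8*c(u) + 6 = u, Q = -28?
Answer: 26401/264 ≈ 100.00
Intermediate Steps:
c(u) = -¾ + u/8
v = 100 (v = 5*(-4*(-5)) = 5*20 = 100)
r = -1/33 (r = 1/(-28 - 5) = 1/(-33) = -1/33 ≈ -0.030303)
r*c(5) + v = -(-¾ + (⅛)*5)/33 + 100 = -(-¾ + 5/8)/33 + 100 = -1/33*(-⅛) + 100 = 1/264 + 100 = 26401/264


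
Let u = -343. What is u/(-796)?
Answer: 343/796 ≈ 0.43090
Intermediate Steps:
u/(-796) = -343/(-796) = -343*(-1/796) = 343/796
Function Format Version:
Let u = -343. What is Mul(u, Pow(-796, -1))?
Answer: Rational(343, 796) ≈ 0.43090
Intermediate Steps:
Mul(u, Pow(-796, -1)) = Mul(-343, Pow(-796, -1)) = Mul(-343, Rational(-1, 796)) = Rational(343, 796)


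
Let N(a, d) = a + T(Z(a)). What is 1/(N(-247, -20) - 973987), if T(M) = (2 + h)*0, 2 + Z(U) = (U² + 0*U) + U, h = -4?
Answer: -1/974234 ≈ -1.0264e-6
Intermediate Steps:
Z(U) = -2 + U + U² (Z(U) = -2 + ((U² + 0*U) + U) = -2 + ((U² + 0) + U) = -2 + (U² + U) = -2 + (U + U²) = -2 + U + U²)
T(M) = 0 (T(M) = (2 - 4)*0 = -2*0 = 0)
N(a, d) = a (N(a, d) = a + 0 = a)
1/(N(-247, -20) - 973987) = 1/(-247 - 973987) = 1/(-974234) = -1/974234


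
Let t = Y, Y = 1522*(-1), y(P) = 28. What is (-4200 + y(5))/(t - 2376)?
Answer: 2086/1949 ≈ 1.0703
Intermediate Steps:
Y = -1522
t = -1522
(-4200 + y(5))/(t - 2376) = (-4200 + 28)/(-1522 - 2376) = -4172/(-3898) = -4172*(-1/3898) = 2086/1949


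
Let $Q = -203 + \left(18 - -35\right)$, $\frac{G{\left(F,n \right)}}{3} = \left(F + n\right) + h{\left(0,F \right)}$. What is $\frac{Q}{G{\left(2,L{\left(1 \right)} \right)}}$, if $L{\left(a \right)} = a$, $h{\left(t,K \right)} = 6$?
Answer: $- \frac{50}{9} \approx -5.5556$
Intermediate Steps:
$G{\left(F,n \right)} = 18 + 3 F + 3 n$ ($G{\left(F,n \right)} = 3 \left(\left(F + n\right) + 6\right) = 3 \left(6 + F + n\right) = 18 + 3 F + 3 n$)
$Q = -150$ ($Q = -203 + \left(18 + 35\right) = -203 + 53 = -150$)
$\frac{Q}{G{\left(2,L{\left(1 \right)} \right)}} = - \frac{150}{18 + 3 \cdot 2 + 3 \cdot 1} = - \frac{150}{18 + 6 + 3} = - \frac{150}{27} = \left(-150\right) \frac{1}{27} = - \frac{50}{9}$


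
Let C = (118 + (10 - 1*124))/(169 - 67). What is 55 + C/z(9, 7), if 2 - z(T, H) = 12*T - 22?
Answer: 117809/2142 ≈ 55.000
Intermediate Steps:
z(T, H) = 24 - 12*T (z(T, H) = 2 - (12*T - 22) = 2 - (-22 + 12*T) = 2 + (22 - 12*T) = 24 - 12*T)
C = 2/51 (C = (118 + (10 - 124))/102 = (118 - 114)*(1/102) = 4*(1/102) = 2/51 ≈ 0.039216)
55 + C/z(9, 7) = 55 + 2/(51*(24 - 12*9)) = 55 + 2/(51*(24 - 108)) = 55 + (2/51)/(-84) = 55 + (2/51)*(-1/84) = 55 - 1/2142 = 117809/2142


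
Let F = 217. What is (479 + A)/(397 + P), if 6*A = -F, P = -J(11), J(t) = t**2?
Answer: 2657/1656 ≈ 1.6045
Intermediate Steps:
P = -121 (P = -1*11**2 = -1*121 = -121)
A = -217/6 (A = (-1*217)/6 = (1/6)*(-217) = -217/6 ≈ -36.167)
(479 + A)/(397 + P) = (479 - 217/6)/(397 - 121) = (2657/6)/276 = (2657/6)*(1/276) = 2657/1656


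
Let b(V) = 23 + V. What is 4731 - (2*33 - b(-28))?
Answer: 4660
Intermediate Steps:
4731 - (2*33 - b(-28)) = 4731 - (2*33 - (23 - 28)) = 4731 - (66 - 1*(-5)) = 4731 - (66 + 5) = 4731 - 1*71 = 4731 - 71 = 4660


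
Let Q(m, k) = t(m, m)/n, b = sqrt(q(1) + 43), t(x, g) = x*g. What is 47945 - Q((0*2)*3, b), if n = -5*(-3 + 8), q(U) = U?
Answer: 47945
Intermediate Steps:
t(x, g) = g*x
n = -25 (n = -5*5 = -25)
b = 2*sqrt(11) (b = sqrt(1 + 43) = sqrt(44) = 2*sqrt(11) ≈ 6.6332)
Q(m, k) = -m**2/25 (Q(m, k) = (m*m)/(-25) = m**2*(-1/25) = -m**2/25)
47945 - Q((0*2)*3, b) = 47945 - (-1)*((0*2)*3)**2/25 = 47945 - (-1)*(0*3)**2/25 = 47945 - (-1)*0**2/25 = 47945 - (-1)*0/25 = 47945 - 1*0 = 47945 + 0 = 47945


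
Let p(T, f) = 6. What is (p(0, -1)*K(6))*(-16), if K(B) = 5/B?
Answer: -80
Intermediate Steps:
(p(0, -1)*K(6))*(-16) = (6*(5/6))*(-16) = 5*(-16) = -80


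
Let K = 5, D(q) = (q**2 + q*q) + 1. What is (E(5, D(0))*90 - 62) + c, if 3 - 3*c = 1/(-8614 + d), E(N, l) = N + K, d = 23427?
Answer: 37284320/44439 ≈ 839.00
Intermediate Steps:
D(q) = 1 + 2*q**2 (D(q) = (q**2 + q**2) + 1 = 2*q**2 + 1 = 1 + 2*q**2)
E(N, l) = 5 + N (E(N, l) = N + 5 = 5 + N)
c = 44438/44439 (c = 1 - 1/(3*(-8614 + 23427)) = 1 - 1/3/14813 = 1 - 1/3*1/14813 = 1 - 1/44439 = 44438/44439 ≈ 0.99998)
(E(5, D(0))*90 - 62) + c = ((5 + 5)*90 - 62) + 44438/44439 = (10*90 - 62) + 44438/44439 = (900 - 62) + 44438/44439 = 838 + 44438/44439 = 37284320/44439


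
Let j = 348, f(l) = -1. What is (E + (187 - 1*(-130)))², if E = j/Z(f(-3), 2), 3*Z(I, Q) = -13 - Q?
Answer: 1530169/25 ≈ 61207.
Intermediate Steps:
Z(I, Q) = -13/3 - Q/3 (Z(I, Q) = (-13 - Q)/3 = -13/3 - Q/3)
E = -348/5 (E = 348/(-13/3 - ⅓*2) = 348/(-13/3 - ⅔) = 348/(-5) = 348*(-⅕) = -348/5 ≈ -69.600)
(E + (187 - 1*(-130)))² = (-348/5 + (187 - 1*(-130)))² = (-348/5 + (187 + 130))² = (-348/5 + 317)² = (1237/5)² = 1530169/25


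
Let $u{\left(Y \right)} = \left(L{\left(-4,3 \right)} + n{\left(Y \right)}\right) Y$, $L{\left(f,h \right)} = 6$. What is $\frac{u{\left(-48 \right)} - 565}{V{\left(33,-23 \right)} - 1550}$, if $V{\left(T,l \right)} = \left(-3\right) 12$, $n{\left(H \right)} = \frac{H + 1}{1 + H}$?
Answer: $\frac{901}{1586} \approx 0.5681$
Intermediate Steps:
$n{\left(H \right)} = 1$ ($n{\left(H \right)} = \frac{1 + H}{1 + H} = 1$)
$V{\left(T,l \right)} = -36$
$u{\left(Y \right)} = 7 Y$ ($u{\left(Y \right)} = \left(6 + 1\right) Y = 7 Y$)
$\frac{u{\left(-48 \right)} - 565}{V{\left(33,-23 \right)} - 1550} = \frac{7 \left(-48\right) - 565}{-36 - 1550} = \frac{-336 - 565}{-1586} = \left(-901\right) \left(- \frac{1}{1586}\right) = \frac{901}{1586}$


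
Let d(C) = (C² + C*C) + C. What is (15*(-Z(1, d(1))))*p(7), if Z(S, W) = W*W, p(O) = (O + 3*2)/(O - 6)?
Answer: -1755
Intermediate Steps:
p(O) = (6 + O)/(-6 + O) (p(O) = (O + 6)/(-6 + O) = (6 + O)/(-6 + O))
d(C) = C + 2*C² (d(C) = (C² + C²) + C = 2*C² + C = C + 2*C²)
Z(S, W) = W²
(15*(-Z(1, d(1))))*p(7) = (15*(-(1*(1 + 2*1))²))*((6 + 7)/(-6 + 7)) = (15*(-(1*(1 + 2))²))*(13/1) = (15*(-(1*3)²))*(1*13) = (15*(-1*3²))*13 = (15*(-1*9))*13 = (15*(-9))*13 = -135*13 = -1755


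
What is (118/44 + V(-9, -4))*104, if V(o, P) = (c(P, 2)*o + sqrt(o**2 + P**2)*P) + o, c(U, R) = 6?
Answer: -69004/11 - 416*sqrt(97) ≈ -10370.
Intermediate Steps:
V(o, P) = 7*o + P*sqrt(P**2 + o**2) (V(o, P) = (6*o + sqrt(o**2 + P**2)*P) + o = (6*o + sqrt(P**2 + o**2)*P) + o = (6*o + P*sqrt(P**2 + o**2)) + o = 7*o + P*sqrt(P**2 + o**2))
(118/44 + V(-9, -4))*104 = (118/44 + (7*(-9) - 4*sqrt((-4)**2 + (-9)**2)))*104 = (118*(1/44) + (-63 - 4*sqrt(16 + 81)))*104 = (59/22 + (-63 - 4*sqrt(97)))*104 = (-1327/22 - 4*sqrt(97))*104 = -69004/11 - 416*sqrt(97)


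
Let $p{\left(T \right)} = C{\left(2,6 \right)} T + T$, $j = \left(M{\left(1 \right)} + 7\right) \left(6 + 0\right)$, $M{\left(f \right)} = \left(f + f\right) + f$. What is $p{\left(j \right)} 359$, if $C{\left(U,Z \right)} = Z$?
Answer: $150780$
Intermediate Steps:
$M{\left(f \right)} = 3 f$ ($M{\left(f \right)} = 2 f + f = 3 f$)
$j = 60$ ($j = \left(3 \cdot 1 + 7\right) \left(6 + 0\right) = \left(3 + 7\right) 6 = 10 \cdot 6 = 60$)
$p{\left(T \right)} = 7 T$ ($p{\left(T \right)} = 6 T + T = 7 T$)
$p{\left(j \right)} 359 = 7 \cdot 60 \cdot 359 = 420 \cdot 359 = 150780$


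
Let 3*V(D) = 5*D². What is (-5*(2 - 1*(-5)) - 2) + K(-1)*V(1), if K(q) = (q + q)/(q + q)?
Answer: -106/3 ≈ -35.333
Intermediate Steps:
V(D) = 5*D²/3 (V(D) = (5*D²)/3 = 5*D²/3)
K(q) = 1 (K(q) = (2*q)/((2*q)) = (2*q)*(1/(2*q)) = 1)
(-5*(2 - 1*(-5)) - 2) + K(-1)*V(1) = (-5*(2 - 1*(-5)) - 2) + 1*((5/3)*1²) = (-5*(2 + 5) - 2) + 1*((5/3)*1) = (-5*7 - 2) + 1*(5/3) = (-35 - 2) + 5/3 = -37 + 5/3 = -106/3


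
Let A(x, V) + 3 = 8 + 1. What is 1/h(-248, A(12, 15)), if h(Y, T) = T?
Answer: ⅙ ≈ 0.16667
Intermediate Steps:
A(x, V) = 6 (A(x, V) = -3 + (8 + 1) = -3 + 9 = 6)
1/h(-248, A(12, 15)) = 1/6 = ⅙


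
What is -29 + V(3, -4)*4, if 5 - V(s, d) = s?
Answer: -21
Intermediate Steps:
V(s, d) = 5 - s
-29 + V(3, -4)*4 = -29 + (5 - 1*3)*4 = -29 + (5 - 3)*4 = -29 + 2*4 = -29 + 8 = -21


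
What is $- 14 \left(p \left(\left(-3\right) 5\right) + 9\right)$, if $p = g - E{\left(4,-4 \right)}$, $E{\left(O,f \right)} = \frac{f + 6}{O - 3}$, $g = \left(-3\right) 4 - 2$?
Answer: $-3486$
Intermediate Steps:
$g = -14$ ($g = -12 - 2 = -14$)
$E{\left(O,f \right)} = \frac{6 + f}{-3 + O}$
$p = -16$ ($p = -14 - \frac{6 - 4}{-3 + 4} = -14 - 1^{-1} \cdot 2 = -14 - 1 \cdot 2 = -14 - 2 = -16$)
$- 14 \left(p \left(\left(-3\right) 5\right) + 9\right) = - 14 \left(- 16 \left(\left(-3\right) 5\right) + 9\right) = - 14 \left(\left(-16\right) \left(-15\right) + 9\right) = - 14 \left(240 + 9\right) = \left(-14\right) 249 = -3486$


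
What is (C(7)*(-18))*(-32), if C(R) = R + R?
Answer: 8064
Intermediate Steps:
C(R) = 2*R
(C(7)*(-18))*(-32) = ((2*7)*(-18))*(-32) = (14*(-18))*(-32) = -252*(-32) = 8064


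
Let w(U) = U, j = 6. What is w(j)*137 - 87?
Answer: 735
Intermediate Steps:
w(j)*137 - 87 = 6*137 - 87 = 822 - 87 = 735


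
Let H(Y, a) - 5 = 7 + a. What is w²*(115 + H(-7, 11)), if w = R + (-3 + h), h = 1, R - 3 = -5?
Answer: 2208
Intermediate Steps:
H(Y, a) = 12 + a (H(Y, a) = 5 + (7 + a) = 12 + a)
R = -2 (R = 3 - 5 = -2)
w = -4 (w = -2 + (-3 + 1) = -2 - 2 = -4)
w²*(115 + H(-7, 11)) = (-4)²*(115 + (12 + 11)) = 16*(115 + 23) = 16*138 = 2208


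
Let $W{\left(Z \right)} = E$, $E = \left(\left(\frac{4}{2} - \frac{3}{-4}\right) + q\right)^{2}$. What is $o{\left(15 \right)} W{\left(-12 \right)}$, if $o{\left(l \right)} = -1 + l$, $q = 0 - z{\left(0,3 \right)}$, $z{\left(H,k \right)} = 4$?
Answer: $\frac{175}{8} \approx 21.875$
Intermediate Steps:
$q = -4$ ($q = 0 - 4 = -4$)
$E = \frac{25}{16}$ ($E = \left(\left(\frac{4}{2} - \frac{3}{-4}\right) - 4\right)^{2} = \left(\left(4 \cdot \frac{1}{2} - - \frac{3}{4}\right) - 4\right)^{2} = \left(\left(2 + \frac{3}{4}\right) - 4\right)^{2} = \left(\frac{11}{4} - 4\right)^{2} = \left(- \frac{5}{4}\right)^{2} = \frac{25}{16} \approx 1.5625$)
$W{\left(Z \right)} = \frac{25}{16}$
$o{\left(15 \right)} W{\left(-12 \right)} = \left(-1 + 15\right) \frac{25}{16} = 14 \cdot \frac{25}{16} = \frac{175}{8}$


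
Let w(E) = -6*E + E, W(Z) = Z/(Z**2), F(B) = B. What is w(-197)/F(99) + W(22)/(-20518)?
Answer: 40420451/4062564 ≈ 9.9495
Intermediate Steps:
W(Z) = 1/Z (W(Z) = Z/Z**2 = 1/Z)
w(E) = -5*E
w(-197)/F(99) + W(22)/(-20518) = -5*(-197)/99 + 1/(22*(-20518)) = 985*(1/99) + (1/22)*(-1/20518) = 985/99 - 1/451396 = 40420451/4062564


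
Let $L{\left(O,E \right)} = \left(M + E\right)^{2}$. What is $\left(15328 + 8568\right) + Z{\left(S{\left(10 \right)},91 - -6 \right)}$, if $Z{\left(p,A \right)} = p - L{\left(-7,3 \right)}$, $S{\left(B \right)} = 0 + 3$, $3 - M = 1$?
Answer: $23874$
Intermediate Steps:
$M = 2$ ($M = 3 - 1 = 2$)
$S{\left(B \right)} = 3$
$L{\left(O,E \right)} = \left(2 + E\right)^{2}$
$Z{\left(p,A \right)} = -25 + p$ ($Z{\left(p,A \right)} = p - \left(2 + 3\right)^{2} = p - 5^{2} = p - 25 = -25 + p$)
$\left(15328 + 8568\right) + Z{\left(S{\left(10 \right)},91 - -6 \right)} = \left(15328 + 8568\right) + \left(-25 + 3\right) = 23896 - 22 = 23874$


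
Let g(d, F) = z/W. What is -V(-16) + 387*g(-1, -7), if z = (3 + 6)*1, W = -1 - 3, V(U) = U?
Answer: -3419/4 ≈ -854.75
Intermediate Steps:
W = -4
z = 9 (z = 9*1 = 9)
g(d, F) = -9/4 (g(d, F) = 9/(-4) = 9*(-1/4) = -9/4)
-V(-16) + 387*g(-1, -7) = -1*(-16) + 387*(-9/4) = 16 - 3483/4 = -3419/4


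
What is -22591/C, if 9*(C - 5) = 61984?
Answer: -203319/62029 ≈ -3.2778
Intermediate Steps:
C = 62029/9 (C = 5 + (⅑)*61984 = 5 + 61984/9 = 62029/9 ≈ 6892.1)
-22591/C = -22591/62029/9 = -22591*9/62029 = -203319/62029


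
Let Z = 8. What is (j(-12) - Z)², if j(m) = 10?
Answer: 4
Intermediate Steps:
(j(-12) - Z)² = (10 - 1*8)² = (10 - 8)² = 2² = 4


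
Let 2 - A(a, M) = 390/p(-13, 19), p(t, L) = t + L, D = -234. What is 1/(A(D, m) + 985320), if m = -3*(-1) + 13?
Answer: 1/985257 ≈ 1.0150e-6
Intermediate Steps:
m = 16 (m = 3 + 13 = 16)
p(t, L) = L + t
A(a, M) = -63 (A(a, M) = 2 - 390/(19 - 13) = 2 - 390/6 = 2 - 1*65 = 2 - 65 = -63)
1/(A(D, m) + 985320) = 1/(-63 + 985320) = 1/985257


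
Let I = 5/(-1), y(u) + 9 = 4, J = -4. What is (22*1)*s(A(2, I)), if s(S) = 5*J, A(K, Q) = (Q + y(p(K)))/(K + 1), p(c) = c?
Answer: -440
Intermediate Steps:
y(u) = -5 (y(u) = -9 + 4 = -5)
I = -5 (I = 5*(-1) = -5)
A(K, Q) = (-5 + Q)/(1 + K) (A(K, Q) = (Q - 5)/(K + 1) = (-5 + Q)/(1 + K))
s(S) = -20 (s(S) = 5*(-4) = -20)
(22*1)*s(A(2, I)) = (22*1)*(-20) = 22*(-20) = -440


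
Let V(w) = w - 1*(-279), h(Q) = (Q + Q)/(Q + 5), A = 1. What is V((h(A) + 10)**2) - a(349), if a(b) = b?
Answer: 331/9 ≈ 36.778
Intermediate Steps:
h(Q) = 2*Q/(5 + Q) (h(Q) = (2*Q)/(5 + Q) = 2*Q/(5 + Q))
V(w) = 279 + w (V(w) = w + 279 = 279 + w)
V((h(A) + 10)**2) - a(349) = (279 + (2*1/(5 + 1) + 10)**2) - 1*349 = (279 + (2*1/6 + 10)**2) - 349 = (279 + (2*1*(1/6) + 10)**2) - 349 = (279 + (1/3 + 10)**2) - 349 = (279 + (31/3)**2) - 349 = (279 + 961/9) - 349 = 3472/9 - 349 = 331/9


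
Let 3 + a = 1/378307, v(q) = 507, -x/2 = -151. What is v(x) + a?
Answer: 190666729/378307 ≈ 504.00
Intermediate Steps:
x = 302 (x = -2*(-151) = 302)
a = -1134920/378307 (a = -3 + 1/378307 = -1134920/378307 ≈ -3.0000)
v(x) + a = 507 - 1134920/378307 = 190666729/378307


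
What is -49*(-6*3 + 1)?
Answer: 833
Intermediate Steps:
-49*(-6*3 + 1) = -49*(-18 + 1) = -49*(-17) = 833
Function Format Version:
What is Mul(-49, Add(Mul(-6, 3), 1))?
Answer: 833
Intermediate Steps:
Mul(-49, Add(Mul(-6, 3), 1)) = Mul(-49, Add(-18, 1)) = Mul(-49, -17) = 833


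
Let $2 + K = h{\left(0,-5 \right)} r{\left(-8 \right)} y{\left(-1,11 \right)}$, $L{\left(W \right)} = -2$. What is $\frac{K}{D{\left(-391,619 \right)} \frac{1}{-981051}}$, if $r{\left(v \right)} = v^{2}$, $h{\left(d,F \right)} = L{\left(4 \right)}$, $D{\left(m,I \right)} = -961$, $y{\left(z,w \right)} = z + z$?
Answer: $\frac{249186954}{961} \approx 2.593 \cdot 10^{5}$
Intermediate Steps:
$y{\left(z,w \right)} = 2 z$
$h{\left(d,F \right)} = -2$
$K = 254$ ($K = -2 + - 2 \left(-8\right)^{2} \cdot 2 \left(-1\right) = -2 + \left(-2\right) 64 \left(-2\right) = -2 - -256 = -2 + 256 = 254$)
$\frac{K}{D{\left(-391,619 \right)} \frac{1}{-981051}} = \frac{254}{\left(-961\right) \frac{1}{-981051}} = \frac{254}{\left(-961\right) \left(- \frac{1}{981051}\right)} = \frac{254}{\frac{961}{981051}} = 254 \cdot \frac{981051}{961} = \frac{249186954}{961}$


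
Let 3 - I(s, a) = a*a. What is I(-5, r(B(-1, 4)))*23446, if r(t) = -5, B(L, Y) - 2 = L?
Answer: -515812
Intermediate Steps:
B(L, Y) = 2 + L
I(s, a) = 3 - a**2 (I(s, a) = 3 - a*a = 3 - a**2)
I(-5, r(B(-1, 4)))*23446 = (3 - 1*(-5)**2)*23446 = (3 - 1*25)*23446 = (3 - 25)*23446 = -22*23446 = -515812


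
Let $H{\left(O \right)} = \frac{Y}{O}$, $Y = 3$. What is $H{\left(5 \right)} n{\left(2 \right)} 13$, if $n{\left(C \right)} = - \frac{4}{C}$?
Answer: $- \frac{78}{5} \approx -15.6$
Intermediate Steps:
$H{\left(O \right)} = \frac{3}{O}$
$H{\left(5 \right)} n{\left(2 \right)} 13 = \frac{3}{5} \left(- \frac{4}{2}\right) 13 = 3 \cdot \frac{1}{5} \left(\left(-4\right) \frac{1}{2}\right) 13 = \frac{3}{5} \left(-2\right) 13 = \left(- \frac{6}{5}\right) 13 = - \frac{78}{5}$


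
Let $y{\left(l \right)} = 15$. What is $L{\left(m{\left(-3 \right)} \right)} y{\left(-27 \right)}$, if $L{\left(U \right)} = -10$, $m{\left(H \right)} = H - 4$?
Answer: $-150$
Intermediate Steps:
$m{\left(H \right)} = -4 + H$
$L{\left(m{\left(-3 \right)} \right)} y{\left(-27 \right)} = \left(-10\right) 15 = -150$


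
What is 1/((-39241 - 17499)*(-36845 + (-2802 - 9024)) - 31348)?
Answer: 1/2761561192 ≈ 3.6211e-10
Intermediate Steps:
1/((-39241 - 17499)*(-36845 + (-2802 - 9024)) - 31348) = 1/(-56740*(-36845 - 11826) - 31348) = 1/(-56740*(-48671) - 31348) = 1/(2761592540 - 31348) = 1/2761561192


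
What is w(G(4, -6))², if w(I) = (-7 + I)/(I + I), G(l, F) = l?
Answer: 9/64 ≈ 0.14063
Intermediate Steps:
w(I) = (-7 + I)/(2*I) (w(I) = (-7 + I)/((2*I)) = (-7 + I)*(1/(2*I)) = (-7 + I)/(2*I))
w(G(4, -6))² = ((½)*(-7 + 4)/4)² = ((½)*(¼)*(-3))² = (-3/8)² = 9/64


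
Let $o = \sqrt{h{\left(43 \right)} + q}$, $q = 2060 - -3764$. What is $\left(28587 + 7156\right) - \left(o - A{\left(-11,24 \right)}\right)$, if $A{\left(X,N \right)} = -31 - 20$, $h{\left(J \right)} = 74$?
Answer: $35692 - \sqrt{5898} \approx 35615.0$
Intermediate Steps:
$A{\left(X,N \right)} = -51$ ($A{\left(X,N \right)} = -31 - 20 = -51$)
$q = 5824$ ($q = 2060 + 3764 = 5824$)
$o = \sqrt{5898}$ ($o = \sqrt{74 + 5824} = \sqrt{5898} \approx 76.798$)
$\left(28587 + 7156\right) - \left(o - A{\left(-11,24 \right)}\right) = \left(28587 + 7156\right) - \left(51 + \sqrt{5898}\right) = 35743 - \left(51 + \sqrt{5898}\right) = 35692 - \sqrt{5898}$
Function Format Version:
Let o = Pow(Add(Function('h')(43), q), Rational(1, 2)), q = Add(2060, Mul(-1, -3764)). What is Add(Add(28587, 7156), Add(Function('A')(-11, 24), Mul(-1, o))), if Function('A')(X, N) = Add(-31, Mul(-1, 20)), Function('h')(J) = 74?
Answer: Add(35692, Mul(-1, Pow(5898, Rational(1, 2)))) ≈ 35615.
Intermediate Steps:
Function('A')(X, N) = -51 (Function('A')(X, N) = Add(-31, -20) = -51)
q = 5824 (q = Add(2060, 3764) = 5824)
o = Pow(5898, Rational(1, 2)) (o = Pow(Add(74, 5824), Rational(1, 2)) = Pow(5898, Rational(1, 2)) ≈ 76.798)
Add(Add(28587, 7156), Add(Function('A')(-11, 24), Mul(-1, o))) = Add(Add(28587, 7156), Add(-51, Mul(-1, Pow(5898, Rational(1, 2))))) = Add(35743, Add(-51, Mul(-1, Pow(5898, Rational(1, 2))))) = Add(35692, Mul(-1, Pow(5898, Rational(1, 2))))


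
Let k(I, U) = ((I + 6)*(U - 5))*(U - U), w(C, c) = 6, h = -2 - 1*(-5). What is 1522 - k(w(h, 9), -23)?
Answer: 1522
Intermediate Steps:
h = 3 (h = -2 + 5 = 3)
k(I, U) = 0 (k(I, U) = ((6 + I)*(-5 + U))*0 = ((-5 + U)*(6 + I))*0 = 0)
1522 - k(w(h, 9), -23) = 1522 - 1*0 = 1522 + 0 = 1522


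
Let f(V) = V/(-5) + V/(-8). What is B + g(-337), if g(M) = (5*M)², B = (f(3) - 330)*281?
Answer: 109848841/40 ≈ 2.7462e+6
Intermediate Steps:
f(V) = -13*V/40 (f(V) = V*(-⅕) + V*(-⅛) = -V/5 - V/8 = -13*V/40)
B = -3720159/40 (B = (-13/40*3 - 330)*281 = (-39/40 - 330)*281 = -13239/40*281 = -3720159/40 ≈ -93004.)
g(M) = 25*M²
B + g(-337) = -3720159/40 + 25*(-337)² = -3720159/40 + 25*113569 = -3720159/40 + 2839225 = 109848841/40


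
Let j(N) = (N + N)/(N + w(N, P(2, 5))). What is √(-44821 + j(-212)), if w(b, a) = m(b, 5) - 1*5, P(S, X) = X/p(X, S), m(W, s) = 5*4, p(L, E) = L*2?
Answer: I*√1739374661/197 ≈ 211.7*I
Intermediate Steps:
p(L, E) = 2*L
m(W, s) = 20
P(S, X) = ½ (P(S, X) = X/((2*X)) = X*(1/(2*X)) = ½)
w(b, a) = 15 (w(b, a) = 20 - 1*5 = 20 - 5 = 15)
j(N) = 2*N/(15 + N) (j(N) = (N + N)/(N + 15) = (2*N)/(15 + N) = 2*N/(15 + N))
√(-44821 + j(-212)) = √(-44821 + 2*(-212)/(15 - 212)) = √(-44821 + 2*(-212)/(-197)) = √(-44821 + 2*(-212)*(-1/197)) = √(-44821 + 424/197) = √(-8829313/197) = I*√1739374661/197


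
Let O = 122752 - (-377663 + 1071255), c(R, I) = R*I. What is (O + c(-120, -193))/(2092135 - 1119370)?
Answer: -36512/64851 ≈ -0.56301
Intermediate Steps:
c(R, I) = I*R
O = -570840 (O = 122752 - 1*693592 = 122752 - 693592 = -570840)
(O + c(-120, -193))/(2092135 - 1119370) = (-570840 - 193*(-120))/(2092135 - 1119370) = (-570840 + 23160)/972765 = -547680*1/972765 = -36512/64851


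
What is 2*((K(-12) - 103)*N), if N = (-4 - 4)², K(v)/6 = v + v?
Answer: -31616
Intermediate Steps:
K(v) = 12*v (K(v) = 6*(v + v) = 6*(2*v) = 12*v)
N = 64 (N = (-8)² = 64)
2*((K(-12) - 103)*N) = 2*((12*(-12) - 103)*64) = 2*((-144 - 103)*64) = 2*(-247*64) = 2*(-15808) = -31616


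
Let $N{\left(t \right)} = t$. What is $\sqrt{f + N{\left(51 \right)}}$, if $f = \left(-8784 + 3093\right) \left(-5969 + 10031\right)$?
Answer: $i \sqrt{23116791} \approx 4808.0 i$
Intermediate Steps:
$f = -23116842$ ($f = \left(-5691\right) 4062 = -23116842$)
$\sqrt{f + N{\left(51 \right)}} = \sqrt{-23116842 + 51} = \sqrt{-23116791} = i \sqrt{23116791}$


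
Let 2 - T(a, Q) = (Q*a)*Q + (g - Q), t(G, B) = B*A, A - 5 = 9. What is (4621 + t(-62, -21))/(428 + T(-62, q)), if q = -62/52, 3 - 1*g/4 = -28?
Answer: 731263/66408 ≈ 11.012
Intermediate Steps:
g = 124 (g = 12 - 4*(-28) = 12 + 112 = 124)
A = 14 (A = 5 + 9 = 14)
t(G, B) = 14*B (t(G, B) = B*14 = 14*B)
q = -31/26 (q = -62*1/52 = -31/26 ≈ -1.1923)
T(a, Q) = -122 + Q - a*Q**2 (T(a, Q) = 2 - ((Q*a)*Q + (124 - Q)) = 2 - (a*Q**2 + (124 - Q)) = 2 - (124 - Q + a*Q**2) = 2 + (-124 + Q - a*Q**2) = -122 + Q - a*Q**2)
(4621 + t(-62, -21))/(428 + T(-62, q)) = (4621 + 14*(-21))/(428 + (-122 - 31/26 - 1*(-62)*(-31/26)**2)) = (4621 - 294)/(428 + (-122 - 31/26 - 1*(-62)*961/676)) = 4327/(428 + (-122 - 31/26 + 29791/338)) = 4327/(428 - 5924/169) = 4327/(66408/169) = 4327*(169/66408) = 731263/66408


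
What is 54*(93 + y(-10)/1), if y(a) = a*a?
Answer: 10422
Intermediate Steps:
y(a) = a**2
54*(93 + y(-10)/1) = 54*(93 + (-10)**2/1) = 54*(93 + 100*1) = 54*(93 + 100) = 54*193 = 10422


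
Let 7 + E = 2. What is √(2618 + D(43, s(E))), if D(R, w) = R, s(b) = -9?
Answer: √2661 ≈ 51.585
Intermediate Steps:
E = -5 (E = -7 + 2 = -5)
√(2618 + D(43, s(E))) = √(2618 + 43) = √2661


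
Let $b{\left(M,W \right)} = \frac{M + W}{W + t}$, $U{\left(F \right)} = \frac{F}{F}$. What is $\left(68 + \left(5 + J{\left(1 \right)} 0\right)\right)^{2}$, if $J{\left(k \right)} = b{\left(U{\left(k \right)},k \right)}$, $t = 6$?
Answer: $5329$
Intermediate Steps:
$U{\left(F \right)} = 1$
$b{\left(M,W \right)} = \frac{M + W}{6 + W}$ ($b{\left(M,W \right)} = \frac{M + W}{W + 6} = \frac{M + W}{6 + W}$)
$J{\left(k \right)} = \frac{1 + k}{6 + k}$
$\left(68 + \left(5 + J{\left(1 \right)} 0\right)\right)^{2} = \left(68 + \left(5 + \frac{1 + 1}{6 + 1} \cdot 0\right)\right)^{2} = \left(68 + \left(5 + \frac{1}{7} \cdot 2 \cdot 0\right)\right)^{2} = \left(68 + \left(5 + \frac{2}{7} \cdot 0\right)\right)^{2} = \left(68 + \left(5 + 0\right)\right)^{2} = \left(68 + 5\right)^{2} = 73^{2} = 5329$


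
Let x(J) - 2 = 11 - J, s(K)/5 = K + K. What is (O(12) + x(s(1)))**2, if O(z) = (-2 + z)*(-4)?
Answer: 1369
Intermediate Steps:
s(K) = 10*K (s(K) = 5*(K + K) = 5*(2*K) = 10*K)
x(J) = 13 - J (x(J) = 2 + (11 - J) = 13 - J)
O(z) = 8 - 4*z
(O(12) + x(s(1)))**2 = ((8 - 4*12) + (13 - 10))**2 = ((8 - 48) + (13 - 1*10))**2 = (-40 + (13 - 10))**2 = (-40 + 3)**2 = (-37)**2 = 1369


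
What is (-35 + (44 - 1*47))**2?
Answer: 1444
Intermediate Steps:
(-35 + (44 - 1*47))**2 = (-35 + (44 - 47))**2 = (-35 - 3)**2 = (-38)**2 = 1444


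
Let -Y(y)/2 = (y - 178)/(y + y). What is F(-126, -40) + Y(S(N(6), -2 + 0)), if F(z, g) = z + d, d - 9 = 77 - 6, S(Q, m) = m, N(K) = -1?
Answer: -136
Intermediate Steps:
d = 80 (d = 9 + (77 - 6) = 9 + 71 = 80)
Y(y) = -(-178 + y)/y (Y(y) = -2*(y - 178)/(y + y) = -2*(-178 + y)/(2*y) = -2*(-178 + y)*1/(2*y) = -(-178 + y)/y)
F(z, g) = 80 + z (F(z, g) = z + 80 = 80 + z)
F(-126, -40) + Y(S(N(6), -2 + 0)) = (80 - 126) + (178 - (-2 + 0))/(-2 + 0) = -46 + (178 - 1*(-2))/(-2) = -46 - (178 + 2)/2 = -46 - ½*180 = -46 - 90 = -136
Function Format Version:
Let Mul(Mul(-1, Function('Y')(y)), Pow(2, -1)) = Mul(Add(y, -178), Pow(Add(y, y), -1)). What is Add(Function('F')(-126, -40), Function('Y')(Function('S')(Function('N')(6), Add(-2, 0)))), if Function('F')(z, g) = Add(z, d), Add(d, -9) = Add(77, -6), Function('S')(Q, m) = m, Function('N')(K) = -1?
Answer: -136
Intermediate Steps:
d = 80 (d = Add(9, Add(77, -6)) = Add(9, 71) = 80)
Function('Y')(y) = Mul(-1, Pow(y, -1), Add(-178, y)) (Function('Y')(y) = Mul(-2, Mul(Add(y, -178), Pow(Add(y, y), -1))) = Mul(-2, Mul(Add(-178, y), Pow(Mul(2, y), -1))) = Mul(-2, Mul(Add(-178, y), Mul(Rational(1, 2), Pow(y, -1)))) = Mul(-2, Mul(Rational(1, 2), Pow(y, -1), Add(-178, y))) = Mul(-1, Pow(y, -1), Add(-178, y)))
Function('F')(z, g) = Add(80, z) (Function('F')(z, g) = Add(z, 80) = Add(80, z))
Add(Function('F')(-126, -40), Function('Y')(Function('S')(Function('N')(6), Add(-2, 0)))) = Add(Add(80, -126), Mul(Pow(Add(-2, 0), -1), Add(178, Mul(-1, Add(-2, 0))))) = Add(-46, Mul(Pow(-2, -1), Add(178, Mul(-1, -2)))) = Add(-46, Mul(Rational(-1, 2), Add(178, 2))) = Add(-46, Mul(Rational(-1, 2), 180)) = Add(-46, -90) = -136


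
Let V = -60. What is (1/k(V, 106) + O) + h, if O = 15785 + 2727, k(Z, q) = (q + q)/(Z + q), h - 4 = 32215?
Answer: 5377509/106 ≈ 50731.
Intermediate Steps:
h = 32219 (h = 4 + 32215 = 32219)
k(Z, q) = 2*q/(Z + q) (k(Z, q) = (2*q)/(Z + q) = 2*q/(Z + q))
O = 18512
(1/k(V, 106) + O) + h = (1/(2*106/(-60 + 106)) + 18512) + 32219 = (1/(2*106/46) + 18512) + 32219 = (1/(2*106*(1/46)) + 18512) + 32219 = (1/(106/23) + 18512) + 32219 = (23/106 + 18512) + 32219 = 1962295/106 + 32219 = 5377509/106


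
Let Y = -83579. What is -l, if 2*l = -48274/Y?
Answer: -24137/83579 ≈ -0.28879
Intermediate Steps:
l = 24137/83579 (l = (-48274/(-83579))/2 = (-48274*(-1/83579))/2 = (1/2)*(48274/83579) = 24137/83579 ≈ 0.28879)
-l = -1*24137/83579 = -24137/83579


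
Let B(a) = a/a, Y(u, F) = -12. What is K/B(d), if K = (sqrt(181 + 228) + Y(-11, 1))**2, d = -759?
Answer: (12 - sqrt(409))**2 ≈ 67.630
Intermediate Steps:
B(a) = 1
K = (-12 + sqrt(409))**2 (K = (sqrt(181 + 228) - 12)**2 = (sqrt(409) - 12)**2 = (-12 + sqrt(409))**2 ≈ 67.630)
K/B(d) = (12 - sqrt(409))**2/1 = (12 - sqrt(409))**2*1 = (12 - sqrt(409))**2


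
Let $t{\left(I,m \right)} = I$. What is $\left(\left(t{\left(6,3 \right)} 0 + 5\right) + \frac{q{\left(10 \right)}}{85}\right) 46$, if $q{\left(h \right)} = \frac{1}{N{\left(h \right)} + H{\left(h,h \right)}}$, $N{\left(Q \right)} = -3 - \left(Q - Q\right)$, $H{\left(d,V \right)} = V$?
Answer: $\frac{136896}{595} \approx 230.08$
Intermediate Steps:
$N{\left(Q \right)} = -3$ ($N{\left(Q \right)} = -3 - 0 = -3 + 0 = -3$)
$q{\left(h \right)} = \frac{1}{-3 + h}$
$\left(\left(t{\left(6,3 \right)} 0 + 5\right) + \frac{q{\left(10 \right)}}{85}\right) 46 = \left(\left(6 \cdot 0 + 5\right) + \frac{1}{\left(-3 + 10\right) 85}\right) 46 = \left(\left(0 + 5\right) + \frac{1}{7} \cdot \frac{1}{85}\right) 46 = \left(5 + \frac{1}{7} \cdot \frac{1}{85}\right) 46 = \left(5 + \frac{1}{595}\right) 46 = \frac{2976}{595} \cdot 46 = \frac{136896}{595}$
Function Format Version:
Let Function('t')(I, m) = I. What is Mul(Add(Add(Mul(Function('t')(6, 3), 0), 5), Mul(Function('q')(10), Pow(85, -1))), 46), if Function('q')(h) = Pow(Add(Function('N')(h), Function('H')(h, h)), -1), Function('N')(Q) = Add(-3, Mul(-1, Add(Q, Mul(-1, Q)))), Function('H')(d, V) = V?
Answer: Rational(136896, 595) ≈ 230.08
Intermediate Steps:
Function('N')(Q) = -3 (Function('N')(Q) = Add(-3, Mul(-1, 0)) = Add(-3, 0) = -3)
Function('q')(h) = Pow(Add(-3, h), -1)
Mul(Add(Add(Mul(Function('t')(6, 3), 0), 5), Mul(Function('q')(10), Pow(85, -1))), 46) = Mul(Add(Add(Mul(6, 0), 5), Mul(Pow(Add(-3, 10), -1), Pow(85, -1))), 46) = Mul(Add(Add(0, 5), Mul(Pow(7, -1), Rational(1, 85))), 46) = Mul(Add(5, Mul(Rational(1, 7), Rational(1, 85))), 46) = Mul(Add(5, Rational(1, 595)), 46) = Mul(Rational(2976, 595), 46) = Rational(136896, 595)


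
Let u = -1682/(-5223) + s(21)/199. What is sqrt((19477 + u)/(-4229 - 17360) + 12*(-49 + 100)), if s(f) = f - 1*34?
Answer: 2*sqrt(76924024446622584772191)/22439110053 ≈ 24.720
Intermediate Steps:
s(f) = -34 + f (s(f) = f - 34 = -34 + f)
u = 266819/1039377 (u = -1682/(-5223) + (-34 + 21)/199 = -1682*(-1/5223) - 13*1/199 = 1682/5223 - 13/199 = 266819/1039377 ≈ 0.25671)
sqrt((19477 + u)/(-4229 - 17360) + 12*(-49 + 100)) = sqrt((19477 + 266819/1039377)/(-4229 - 17360) + 12*(-49 + 100)) = sqrt((20244212648/1039377)/(-21589) + 12*51) = sqrt((20244212648/1039377)*(-1/21589) + 612) = sqrt(-20244212648/22439110053 + 612) = sqrt(13712491139788/22439110053) = 2*sqrt(76924024446622584772191)/22439110053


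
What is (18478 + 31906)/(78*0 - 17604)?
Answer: -12596/4401 ≈ -2.8621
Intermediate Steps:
(18478 + 31906)/(78*0 - 17604) = 50384/(0 - 17604) = 50384/(-17604) = 50384*(-1/17604) = -12596/4401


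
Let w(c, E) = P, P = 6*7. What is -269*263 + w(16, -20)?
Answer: -70705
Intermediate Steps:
P = 42
w(c, E) = 42
-269*263 + w(16, -20) = -269*263 + 42 = -70747 + 42 = -70705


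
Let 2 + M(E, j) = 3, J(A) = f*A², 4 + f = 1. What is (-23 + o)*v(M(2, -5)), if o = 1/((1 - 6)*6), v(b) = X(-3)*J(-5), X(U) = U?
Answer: -10365/2 ≈ -5182.5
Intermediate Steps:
f = -3 (f = -4 + 1 = -3)
J(A) = -3*A²
M(E, j) = 1 (M(E, j) = -2 + 3 = 1)
v(b) = 225 (v(b) = -(-9)*(-5)² = -(-9)*25 = -3*(-75) = 225)
o = -1/30 (o = 1/(-5*6) = 1/(-30) = -1/30 ≈ -0.033333)
(-23 + o)*v(M(2, -5)) = (-23 - 1/30)*225 = -691/30*225 = -10365/2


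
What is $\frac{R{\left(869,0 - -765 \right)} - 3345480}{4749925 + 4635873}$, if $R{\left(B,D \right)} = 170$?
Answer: $- \frac{1672655}{4692899} \approx -0.35642$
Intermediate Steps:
$\frac{R{\left(869,0 - -765 \right)} - 3345480}{4749925 + 4635873} = \frac{170 - 3345480}{4749925 + 4635873} = - \frac{3345310}{9385798} = \left(-3345310\right) \frac{1}{9385798} = - \frac{1672655}{4692899}$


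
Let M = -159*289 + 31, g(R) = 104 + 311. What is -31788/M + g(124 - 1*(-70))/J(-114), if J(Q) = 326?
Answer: 3677461/1871240 ≈ 1.9653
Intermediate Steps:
g(R) = 415
M = -45920 (M = -45951 + 31 = -45920)
-31788/M + g(124 - 1*(-70))/J(-114) = -31788/(-45920) + 415/326 = -31788*(-1/45920) + 415*(1/326) = 7947/11480 + 415/326 = 3677461/1871240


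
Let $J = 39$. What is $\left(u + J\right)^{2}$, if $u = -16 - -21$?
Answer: $1936$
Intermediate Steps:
$u = 5$ ($u = -16 + 21 = 5$)
$\left(u + J\right)^{2} = \left(5 + 39\right)^{2} = 44^{2} = 1936$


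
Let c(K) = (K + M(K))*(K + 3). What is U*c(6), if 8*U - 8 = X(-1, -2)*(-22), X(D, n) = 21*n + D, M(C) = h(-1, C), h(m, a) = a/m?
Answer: 0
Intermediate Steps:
M(C) = -C (M(C) = C/(-1) = C*(-1) = -C)
X(D, n) = D + 21*n
U = 477/4 (U = 1 + ((-1 + 21*(-2))*(-22))/8 = 1 + ((-1 - 42)*(-22))/8 = 1 + (-43*(-22))/8 = 1 + (⅛)*946 = 1 + 473/4 = 477/4 ≈ 119.25)
c(K) = 0 (c(K) = (K - K)*(K + 3) = 0*(3 + K) = 0)
U*c(6) = (477/4)*0 = 0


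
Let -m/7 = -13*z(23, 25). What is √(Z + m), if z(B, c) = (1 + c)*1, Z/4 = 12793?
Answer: √53538 ≈ 231.38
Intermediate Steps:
Z = 51172 (Z = 4*12793 = 51172)
z(B, c) = 1 + c
m = 2366 (m = -(-91)*(1 + 25) = -(-91)*26 = -7*(-338) = 2366)
√(Z + m) = √(51172 + 2366) = √53538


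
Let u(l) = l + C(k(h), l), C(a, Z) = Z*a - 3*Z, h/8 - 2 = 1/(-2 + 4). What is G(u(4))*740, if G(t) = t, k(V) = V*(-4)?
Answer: -242720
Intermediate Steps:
h = 20 (h = 16 + 8/(-2 + 4) = 16 + 8/2 = 16 + 8*(½) = 16 + 4 = 20)
k(V) = -4*V
C(a, Z) = -3*Z + Z*a
u(l) = -82*l (u(l) = l + l*(-3 - 4*20) = l + l*(-3 - 80) = l + l*(-83) = l - 83*l = -82*l)
G(u(4))*740 = -82*4*740 = -328*740 = -242720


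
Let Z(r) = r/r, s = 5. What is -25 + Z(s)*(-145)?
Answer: -170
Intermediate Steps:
Z(r) = 1
-25 + Z(s)*(-145) = -25 + 1*(-145) = -25 - 145 = -170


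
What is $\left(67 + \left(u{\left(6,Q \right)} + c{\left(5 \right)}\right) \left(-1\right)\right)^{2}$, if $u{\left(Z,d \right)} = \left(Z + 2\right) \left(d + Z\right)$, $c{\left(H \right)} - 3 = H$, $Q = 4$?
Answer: $441$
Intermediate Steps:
$c{\left(H \right)} = 3 + H$
$u{\left(Z,d \right)} = \left(2 + Z\right) \left(Z + d\right)$
$\left(67 + \left(u{\left(6,Q \right)} + c{\left(5 \right)}\right) \left(-1\right)\right)^{2} = \left(67 + \left(\left(6^{2} + 2 \cdot 6 + 2 \cdot 4 + 6 \cdot 4\right) + \left(3 + 5\right)\right) \left(-1\right)\right)^{2} = \left(67 + \left(\left(36 + 12 + 8 + 24\right) + 8\right) \left(-1\right)\right)^{2} = \left(67 + \left(80 + 8\right) \left(-1\right)\right)^{2} = \left(67 + 88 \left(-1\right)\right)^{2} = \left(67 - 88\right)^{2} = \left(-21\right)^{2} = 441$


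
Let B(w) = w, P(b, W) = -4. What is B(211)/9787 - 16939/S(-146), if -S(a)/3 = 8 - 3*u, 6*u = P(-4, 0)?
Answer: 165788323/293610 ≈ 564.66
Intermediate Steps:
u = -2/3 (u = (1/6)*(-4) = -2/3 ≈ -0.66667)
S(a) = -30 (S(a) = -3*(8 - 3*(-2/3)) = -3*(8 + 2) = -3*10 = -30)
B(211)/9787 - 16939/S(-146) = 211/9787 - 16939/(-30) = 211*(1/9787) - 16939*(-1/30) = 211/9787 + 16939/30 = 165788323/293610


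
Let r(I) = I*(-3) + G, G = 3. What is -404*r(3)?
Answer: 2424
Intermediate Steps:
r(I) = 3 - 3*I (r(I) = I*(-3) + 3 = -3*I + 3 = 3 - 3*I)
-404*r(3) = -404*(3 - 3*3) = -404*(3 - 9) = -404*(-6) = 2424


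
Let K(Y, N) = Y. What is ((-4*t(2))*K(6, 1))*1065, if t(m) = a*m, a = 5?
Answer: -255600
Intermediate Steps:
t(m) = 5*m
((-4*t(2))*K(6, 1))*1065 = (-20*2*6)*1065 = (-4*10*6)*1065 = -40*6*1065 = -240*1065 = -255600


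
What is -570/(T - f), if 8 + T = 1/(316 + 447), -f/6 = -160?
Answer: 434910/738583 ≈ 0.58884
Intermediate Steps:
f = 960 (f = -6*(-160) = 960)
T = -6103/763 (T = -8 + 1/(316 + 447) = -8 + 1/763 = -6103/763 ≈ -7.9987)
-570/(T - f) = -570/(-6103/763 - 1*960) = -570/(-6103/763 - 960) = -570/(-738583/763) = -570*(-763/738583) = 434910/738583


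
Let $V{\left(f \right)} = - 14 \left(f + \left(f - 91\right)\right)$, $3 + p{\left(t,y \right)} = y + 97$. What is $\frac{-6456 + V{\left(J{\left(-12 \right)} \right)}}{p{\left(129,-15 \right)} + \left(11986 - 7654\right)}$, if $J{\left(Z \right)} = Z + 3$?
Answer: $- \frac{4930}{4411} \approx -1.1177$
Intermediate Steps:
$p{\left(t,y \right)} = 94 + y$ ($p{\left(t,y \right)} = -3 + \left(y + 97\right) = -3 + \left(97 + y\right) = 94 + y$)
$J{\left(Z \right)} = 3 + Z$
$V{\left(f \right)} = 1274 - 28 f$ ($V{\left(f \right)} = - 14 \left(f + \left(-91 + f\right)\right) = - 14 \left(-91 + 2 f\right) = 1274 - 28 f$)
$\frac{-6456 + V{\left(J{\left(-12 \right)} \right)}}{p{\left(129,-15 \right)} + \left(11986 - 7654\right)} = \frac{-6456 + \left(1274 - 28 \left(3 - 12\right)\right)}{\left(94 - 15\right) + \left(11986 - 7654\right)} = \frac{-6456 + \left(1274 - -252\right)}{79 + 4332} = \frac{-6456 + \left(1274 + 252\right)}{4411} = \left(-6456 + 1526\right) \frac{1}{4411} = \left(-4930\right) \frac{1}{4411} = - \frac{4930}{4411}$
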